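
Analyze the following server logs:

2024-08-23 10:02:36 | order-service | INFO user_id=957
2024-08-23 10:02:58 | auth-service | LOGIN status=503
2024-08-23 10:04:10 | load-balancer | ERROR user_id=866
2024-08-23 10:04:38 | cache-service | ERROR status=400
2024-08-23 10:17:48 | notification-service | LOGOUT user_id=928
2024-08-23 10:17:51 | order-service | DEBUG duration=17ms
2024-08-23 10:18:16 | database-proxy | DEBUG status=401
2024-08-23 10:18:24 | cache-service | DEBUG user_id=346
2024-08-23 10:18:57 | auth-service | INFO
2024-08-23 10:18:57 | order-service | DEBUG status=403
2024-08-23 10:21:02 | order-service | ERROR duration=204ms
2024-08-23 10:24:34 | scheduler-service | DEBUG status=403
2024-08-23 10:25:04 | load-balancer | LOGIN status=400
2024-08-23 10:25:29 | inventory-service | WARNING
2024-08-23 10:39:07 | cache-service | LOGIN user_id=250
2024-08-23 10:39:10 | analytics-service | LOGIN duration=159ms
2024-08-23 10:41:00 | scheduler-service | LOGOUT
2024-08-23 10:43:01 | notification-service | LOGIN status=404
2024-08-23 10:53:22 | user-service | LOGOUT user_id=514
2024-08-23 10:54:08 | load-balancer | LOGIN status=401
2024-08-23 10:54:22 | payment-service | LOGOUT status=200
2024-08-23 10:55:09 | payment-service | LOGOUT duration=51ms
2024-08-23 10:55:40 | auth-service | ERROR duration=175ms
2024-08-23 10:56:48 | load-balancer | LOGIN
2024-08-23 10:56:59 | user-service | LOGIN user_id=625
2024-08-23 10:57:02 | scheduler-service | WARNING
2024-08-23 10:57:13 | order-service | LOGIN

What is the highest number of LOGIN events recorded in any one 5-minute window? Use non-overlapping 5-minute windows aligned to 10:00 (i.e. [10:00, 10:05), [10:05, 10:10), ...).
3

To find the burst window:

1. Divide the log period into non-overlapping 5-minute windows starting at 10:00
2. Count LOGIN events in each window
3. Find the window with maximum count
4. Maximum events in a window: 3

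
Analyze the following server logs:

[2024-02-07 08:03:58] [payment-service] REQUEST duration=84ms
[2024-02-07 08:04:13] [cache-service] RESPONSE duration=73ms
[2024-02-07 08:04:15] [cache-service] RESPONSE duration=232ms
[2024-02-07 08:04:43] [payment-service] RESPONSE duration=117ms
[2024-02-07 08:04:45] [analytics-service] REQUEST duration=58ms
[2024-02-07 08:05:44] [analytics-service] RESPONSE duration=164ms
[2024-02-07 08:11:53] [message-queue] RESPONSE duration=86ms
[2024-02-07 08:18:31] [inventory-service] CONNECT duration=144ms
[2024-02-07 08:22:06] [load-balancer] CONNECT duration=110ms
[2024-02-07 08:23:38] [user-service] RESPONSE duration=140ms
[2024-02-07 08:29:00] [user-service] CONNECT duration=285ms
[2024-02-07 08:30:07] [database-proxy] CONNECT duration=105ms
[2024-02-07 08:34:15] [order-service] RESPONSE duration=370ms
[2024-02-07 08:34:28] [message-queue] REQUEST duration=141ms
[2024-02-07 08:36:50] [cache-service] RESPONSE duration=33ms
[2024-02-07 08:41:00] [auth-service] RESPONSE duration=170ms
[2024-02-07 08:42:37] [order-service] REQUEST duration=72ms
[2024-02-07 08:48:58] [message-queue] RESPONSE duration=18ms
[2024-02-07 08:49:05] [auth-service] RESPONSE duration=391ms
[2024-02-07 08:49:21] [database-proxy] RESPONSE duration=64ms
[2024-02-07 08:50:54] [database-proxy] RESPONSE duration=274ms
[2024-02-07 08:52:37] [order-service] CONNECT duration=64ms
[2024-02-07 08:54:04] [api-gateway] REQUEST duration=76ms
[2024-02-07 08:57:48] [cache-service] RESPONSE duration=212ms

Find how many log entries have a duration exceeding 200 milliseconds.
6

To count timeouts:

1. Threshold: 200ms
2. Extract duration from each log entry
3. Count entries where duration > 200
4. Timeout count: 6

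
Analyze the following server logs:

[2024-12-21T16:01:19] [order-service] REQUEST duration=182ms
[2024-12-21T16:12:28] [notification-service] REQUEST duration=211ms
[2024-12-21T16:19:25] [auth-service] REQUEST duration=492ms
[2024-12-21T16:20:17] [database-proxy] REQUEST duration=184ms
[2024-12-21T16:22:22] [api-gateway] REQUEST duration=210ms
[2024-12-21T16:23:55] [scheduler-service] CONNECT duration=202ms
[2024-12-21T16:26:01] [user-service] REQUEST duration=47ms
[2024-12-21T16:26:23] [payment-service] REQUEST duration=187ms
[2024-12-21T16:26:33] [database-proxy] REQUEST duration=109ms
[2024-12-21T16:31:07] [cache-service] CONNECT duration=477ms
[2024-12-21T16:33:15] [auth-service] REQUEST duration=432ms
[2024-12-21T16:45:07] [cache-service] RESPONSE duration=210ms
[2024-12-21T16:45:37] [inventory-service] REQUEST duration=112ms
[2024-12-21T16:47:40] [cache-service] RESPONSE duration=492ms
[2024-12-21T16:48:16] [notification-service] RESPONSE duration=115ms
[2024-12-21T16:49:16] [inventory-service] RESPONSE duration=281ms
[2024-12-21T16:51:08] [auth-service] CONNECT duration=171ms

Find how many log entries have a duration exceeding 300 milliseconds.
4

To count timeouts:

1. Threshold: 300ms
2. Extract duration from each log entry
3. Count entries where duration > 300
4. Timeout count: 4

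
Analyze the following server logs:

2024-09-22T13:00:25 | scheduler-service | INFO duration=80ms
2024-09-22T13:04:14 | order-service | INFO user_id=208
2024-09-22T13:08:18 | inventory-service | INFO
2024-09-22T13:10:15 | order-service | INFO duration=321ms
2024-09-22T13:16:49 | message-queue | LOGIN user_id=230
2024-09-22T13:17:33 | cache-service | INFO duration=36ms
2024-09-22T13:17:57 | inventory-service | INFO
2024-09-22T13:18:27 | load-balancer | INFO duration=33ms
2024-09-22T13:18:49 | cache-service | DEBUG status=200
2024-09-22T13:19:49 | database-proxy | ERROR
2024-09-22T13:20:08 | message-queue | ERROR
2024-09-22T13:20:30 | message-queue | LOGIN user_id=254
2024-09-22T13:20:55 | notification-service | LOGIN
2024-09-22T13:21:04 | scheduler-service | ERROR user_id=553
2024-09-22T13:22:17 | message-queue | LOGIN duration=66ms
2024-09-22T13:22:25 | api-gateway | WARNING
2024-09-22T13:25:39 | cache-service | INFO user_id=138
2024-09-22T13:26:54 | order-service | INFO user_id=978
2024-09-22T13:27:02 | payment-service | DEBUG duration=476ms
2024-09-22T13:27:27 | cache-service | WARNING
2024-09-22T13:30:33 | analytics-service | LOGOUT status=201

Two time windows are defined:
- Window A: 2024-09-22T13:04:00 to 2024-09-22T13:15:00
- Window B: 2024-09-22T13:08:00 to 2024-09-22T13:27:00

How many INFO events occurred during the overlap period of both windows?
2

To find overlap events:

1. Window A: 2024-09-22T13:04:00 to 2024-09-22T13:15:00
2. Window B: 2024-09-22T13:08:00 to 2024-09-22T13:27:00
3. Overlap period: 2024-09-22T13:08:00 to 2024-09-22T13:15:00
4. Count INFO events in overlap: 2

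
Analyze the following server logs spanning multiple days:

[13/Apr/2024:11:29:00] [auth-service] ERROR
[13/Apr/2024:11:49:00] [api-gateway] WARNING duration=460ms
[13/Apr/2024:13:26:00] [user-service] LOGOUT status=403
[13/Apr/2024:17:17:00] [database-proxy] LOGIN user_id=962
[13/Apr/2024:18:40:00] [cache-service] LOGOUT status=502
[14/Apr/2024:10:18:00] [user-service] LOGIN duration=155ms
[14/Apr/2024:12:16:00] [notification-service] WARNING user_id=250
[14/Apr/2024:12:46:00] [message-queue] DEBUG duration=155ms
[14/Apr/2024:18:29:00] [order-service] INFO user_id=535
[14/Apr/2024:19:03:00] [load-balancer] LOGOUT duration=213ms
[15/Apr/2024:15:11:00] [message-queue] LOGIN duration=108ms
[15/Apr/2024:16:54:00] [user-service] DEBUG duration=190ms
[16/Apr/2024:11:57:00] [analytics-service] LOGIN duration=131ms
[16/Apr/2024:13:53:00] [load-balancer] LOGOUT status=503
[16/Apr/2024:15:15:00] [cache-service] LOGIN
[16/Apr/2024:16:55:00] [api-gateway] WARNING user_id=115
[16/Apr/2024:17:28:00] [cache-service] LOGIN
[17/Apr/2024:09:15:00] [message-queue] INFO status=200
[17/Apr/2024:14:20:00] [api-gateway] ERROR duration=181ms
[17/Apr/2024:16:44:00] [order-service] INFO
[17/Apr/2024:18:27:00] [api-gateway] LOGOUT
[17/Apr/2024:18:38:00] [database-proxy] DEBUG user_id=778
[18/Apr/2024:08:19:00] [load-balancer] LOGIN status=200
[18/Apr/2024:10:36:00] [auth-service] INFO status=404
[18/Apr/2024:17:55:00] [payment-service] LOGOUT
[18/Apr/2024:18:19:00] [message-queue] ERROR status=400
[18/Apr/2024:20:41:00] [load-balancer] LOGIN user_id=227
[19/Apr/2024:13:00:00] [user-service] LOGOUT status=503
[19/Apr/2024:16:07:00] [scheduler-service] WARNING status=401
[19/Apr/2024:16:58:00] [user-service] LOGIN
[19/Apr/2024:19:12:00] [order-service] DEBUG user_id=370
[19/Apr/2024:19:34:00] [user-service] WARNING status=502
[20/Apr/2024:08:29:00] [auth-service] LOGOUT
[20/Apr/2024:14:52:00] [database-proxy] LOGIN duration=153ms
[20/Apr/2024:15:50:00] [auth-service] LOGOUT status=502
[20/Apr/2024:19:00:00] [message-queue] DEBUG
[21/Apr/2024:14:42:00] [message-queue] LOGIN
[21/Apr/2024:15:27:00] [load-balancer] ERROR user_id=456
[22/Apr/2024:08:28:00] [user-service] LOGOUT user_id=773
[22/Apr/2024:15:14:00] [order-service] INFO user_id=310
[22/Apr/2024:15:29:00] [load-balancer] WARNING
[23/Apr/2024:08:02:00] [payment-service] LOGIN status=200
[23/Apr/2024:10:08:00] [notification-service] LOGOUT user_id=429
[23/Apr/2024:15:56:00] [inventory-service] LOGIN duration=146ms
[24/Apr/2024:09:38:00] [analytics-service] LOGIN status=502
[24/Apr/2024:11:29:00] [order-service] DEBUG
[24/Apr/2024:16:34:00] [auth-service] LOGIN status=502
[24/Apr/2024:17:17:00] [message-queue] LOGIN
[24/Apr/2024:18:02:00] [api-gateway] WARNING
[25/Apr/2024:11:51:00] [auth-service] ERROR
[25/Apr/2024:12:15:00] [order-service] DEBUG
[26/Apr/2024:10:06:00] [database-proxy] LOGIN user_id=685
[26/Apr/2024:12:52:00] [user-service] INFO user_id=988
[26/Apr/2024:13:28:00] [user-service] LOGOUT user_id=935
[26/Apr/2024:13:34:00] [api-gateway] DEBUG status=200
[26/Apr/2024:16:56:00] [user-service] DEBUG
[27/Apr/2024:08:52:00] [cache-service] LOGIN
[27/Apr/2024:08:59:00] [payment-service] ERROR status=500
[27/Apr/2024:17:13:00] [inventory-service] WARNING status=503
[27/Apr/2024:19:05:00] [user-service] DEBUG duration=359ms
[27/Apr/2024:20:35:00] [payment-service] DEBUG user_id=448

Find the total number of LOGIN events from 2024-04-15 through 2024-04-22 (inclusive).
9

To filter by date range:

1. Date range: 2024-04-15 through 2024-04-22, both dates inclusive
2. Filter for LOGIN events whose date falls in this range
3. Count matching events: 9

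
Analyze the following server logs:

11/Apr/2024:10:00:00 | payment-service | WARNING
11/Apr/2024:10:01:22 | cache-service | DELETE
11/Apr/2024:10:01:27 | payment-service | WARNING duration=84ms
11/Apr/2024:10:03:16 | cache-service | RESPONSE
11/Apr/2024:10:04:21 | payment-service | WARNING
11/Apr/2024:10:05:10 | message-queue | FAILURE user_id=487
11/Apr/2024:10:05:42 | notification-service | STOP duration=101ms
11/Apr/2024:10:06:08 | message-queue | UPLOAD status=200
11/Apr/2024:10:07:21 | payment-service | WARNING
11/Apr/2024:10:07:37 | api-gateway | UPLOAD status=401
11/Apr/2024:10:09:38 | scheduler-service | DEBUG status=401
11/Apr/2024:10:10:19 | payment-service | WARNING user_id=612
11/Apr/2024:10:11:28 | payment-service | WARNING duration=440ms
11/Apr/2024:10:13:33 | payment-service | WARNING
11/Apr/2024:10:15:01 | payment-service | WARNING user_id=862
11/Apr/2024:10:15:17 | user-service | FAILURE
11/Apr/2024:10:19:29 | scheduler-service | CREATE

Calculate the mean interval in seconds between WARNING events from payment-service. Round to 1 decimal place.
128.7

To calculate average interval:

1. Find all WARNING events for payment-service in order
2. Calculate time gaps between consecutive events
3. Compute mean of gaps: 901 / 7 = 128.7 seconds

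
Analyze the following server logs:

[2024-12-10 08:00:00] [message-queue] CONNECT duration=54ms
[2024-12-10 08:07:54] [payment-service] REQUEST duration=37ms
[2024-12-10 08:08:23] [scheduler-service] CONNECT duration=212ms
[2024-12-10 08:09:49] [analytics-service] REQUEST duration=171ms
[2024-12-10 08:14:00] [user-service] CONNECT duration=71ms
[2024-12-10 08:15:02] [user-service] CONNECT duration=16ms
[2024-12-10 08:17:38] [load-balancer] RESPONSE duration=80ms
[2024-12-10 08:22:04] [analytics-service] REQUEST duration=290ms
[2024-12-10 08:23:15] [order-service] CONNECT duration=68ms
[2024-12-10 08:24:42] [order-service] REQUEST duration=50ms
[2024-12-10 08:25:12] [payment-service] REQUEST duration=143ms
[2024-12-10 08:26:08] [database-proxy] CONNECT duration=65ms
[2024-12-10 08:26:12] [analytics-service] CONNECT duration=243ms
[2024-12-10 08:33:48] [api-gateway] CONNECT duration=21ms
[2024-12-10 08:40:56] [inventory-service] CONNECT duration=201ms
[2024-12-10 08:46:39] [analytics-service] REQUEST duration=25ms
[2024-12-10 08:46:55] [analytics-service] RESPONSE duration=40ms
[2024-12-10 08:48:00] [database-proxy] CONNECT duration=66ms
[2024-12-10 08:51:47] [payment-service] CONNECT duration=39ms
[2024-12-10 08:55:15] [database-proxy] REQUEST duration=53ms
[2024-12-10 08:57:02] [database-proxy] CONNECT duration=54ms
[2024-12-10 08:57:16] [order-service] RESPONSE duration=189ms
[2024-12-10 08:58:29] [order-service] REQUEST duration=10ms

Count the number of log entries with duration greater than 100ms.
7

To count timeouts:

1. Threshold: 100ms
2. Extract duration from each log entry
3. Count entries where duration > 100
4. Timeout count: 7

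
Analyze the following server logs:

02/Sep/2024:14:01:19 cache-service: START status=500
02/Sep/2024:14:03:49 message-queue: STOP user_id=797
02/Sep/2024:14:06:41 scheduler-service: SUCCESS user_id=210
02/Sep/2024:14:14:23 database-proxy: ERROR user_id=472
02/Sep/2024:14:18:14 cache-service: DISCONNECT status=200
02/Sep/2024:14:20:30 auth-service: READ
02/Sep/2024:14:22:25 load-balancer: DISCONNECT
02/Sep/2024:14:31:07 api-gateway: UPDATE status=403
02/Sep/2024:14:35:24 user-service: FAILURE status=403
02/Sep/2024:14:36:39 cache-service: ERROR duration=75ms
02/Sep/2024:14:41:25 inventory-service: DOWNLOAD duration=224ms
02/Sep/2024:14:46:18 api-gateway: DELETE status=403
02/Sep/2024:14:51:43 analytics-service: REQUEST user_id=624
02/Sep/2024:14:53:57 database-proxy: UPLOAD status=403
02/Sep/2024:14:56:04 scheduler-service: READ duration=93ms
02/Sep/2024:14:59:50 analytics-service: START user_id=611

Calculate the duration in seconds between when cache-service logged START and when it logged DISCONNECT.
1015

To find the time between events:

1. Locate the first START event for cache-service: 02/Sep/2024:14:01:19
2. Locate the first DISCONNECT event for cache-service: 02/Sep/2024:14:18:14
3. Calculate the difference: 02/Sep/2024:14:18:14 - 02/Sep/2024:14:01:19 = 1015 seconds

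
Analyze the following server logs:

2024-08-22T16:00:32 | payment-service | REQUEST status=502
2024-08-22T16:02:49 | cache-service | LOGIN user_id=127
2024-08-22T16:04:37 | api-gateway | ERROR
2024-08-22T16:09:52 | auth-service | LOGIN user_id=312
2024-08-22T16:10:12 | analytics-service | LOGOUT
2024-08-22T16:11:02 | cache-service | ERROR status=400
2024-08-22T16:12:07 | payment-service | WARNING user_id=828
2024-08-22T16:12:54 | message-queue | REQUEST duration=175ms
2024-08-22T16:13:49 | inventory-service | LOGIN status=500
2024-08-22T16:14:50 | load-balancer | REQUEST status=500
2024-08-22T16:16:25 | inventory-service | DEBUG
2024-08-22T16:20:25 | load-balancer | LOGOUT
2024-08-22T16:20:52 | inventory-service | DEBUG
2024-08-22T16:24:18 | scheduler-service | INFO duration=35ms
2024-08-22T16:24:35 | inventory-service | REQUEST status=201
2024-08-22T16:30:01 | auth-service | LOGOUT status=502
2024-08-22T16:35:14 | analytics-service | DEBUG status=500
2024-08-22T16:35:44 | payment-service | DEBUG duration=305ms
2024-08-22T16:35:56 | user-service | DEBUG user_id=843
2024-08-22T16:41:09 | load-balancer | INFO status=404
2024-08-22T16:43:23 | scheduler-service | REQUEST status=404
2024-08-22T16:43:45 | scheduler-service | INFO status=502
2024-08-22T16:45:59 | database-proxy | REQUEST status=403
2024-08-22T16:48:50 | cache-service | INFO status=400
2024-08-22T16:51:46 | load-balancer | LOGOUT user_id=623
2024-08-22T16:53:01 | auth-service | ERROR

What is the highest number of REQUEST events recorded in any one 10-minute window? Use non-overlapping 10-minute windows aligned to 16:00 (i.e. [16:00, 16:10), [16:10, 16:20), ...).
2

To find the burst window:

1. Divide the log period into non-overlapping 10-minute windows starting at 16:00
2. Count REQUEST events in each window
3. Find the window with maximum count
4. Maximum events in a window: 2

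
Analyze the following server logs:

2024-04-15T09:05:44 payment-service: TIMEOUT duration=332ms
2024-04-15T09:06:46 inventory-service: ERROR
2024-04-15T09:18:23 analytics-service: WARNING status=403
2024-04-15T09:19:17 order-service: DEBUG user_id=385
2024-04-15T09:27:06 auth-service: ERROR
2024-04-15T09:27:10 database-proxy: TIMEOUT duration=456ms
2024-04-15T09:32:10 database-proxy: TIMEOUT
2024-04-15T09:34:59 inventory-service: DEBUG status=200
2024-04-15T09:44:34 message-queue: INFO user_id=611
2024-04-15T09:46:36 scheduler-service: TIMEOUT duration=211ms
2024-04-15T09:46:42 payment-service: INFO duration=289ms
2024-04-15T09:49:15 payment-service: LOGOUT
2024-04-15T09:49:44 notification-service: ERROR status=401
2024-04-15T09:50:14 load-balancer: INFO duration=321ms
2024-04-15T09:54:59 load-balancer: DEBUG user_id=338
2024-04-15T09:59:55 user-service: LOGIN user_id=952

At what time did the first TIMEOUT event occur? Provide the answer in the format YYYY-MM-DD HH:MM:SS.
2024-04-15 09:05:44

To find the first event:

1. Filter for all TIMEOUT events
2. Sort by timestamp
3. Select the first one
4. Timestamp: 2024-04-15 09:05:44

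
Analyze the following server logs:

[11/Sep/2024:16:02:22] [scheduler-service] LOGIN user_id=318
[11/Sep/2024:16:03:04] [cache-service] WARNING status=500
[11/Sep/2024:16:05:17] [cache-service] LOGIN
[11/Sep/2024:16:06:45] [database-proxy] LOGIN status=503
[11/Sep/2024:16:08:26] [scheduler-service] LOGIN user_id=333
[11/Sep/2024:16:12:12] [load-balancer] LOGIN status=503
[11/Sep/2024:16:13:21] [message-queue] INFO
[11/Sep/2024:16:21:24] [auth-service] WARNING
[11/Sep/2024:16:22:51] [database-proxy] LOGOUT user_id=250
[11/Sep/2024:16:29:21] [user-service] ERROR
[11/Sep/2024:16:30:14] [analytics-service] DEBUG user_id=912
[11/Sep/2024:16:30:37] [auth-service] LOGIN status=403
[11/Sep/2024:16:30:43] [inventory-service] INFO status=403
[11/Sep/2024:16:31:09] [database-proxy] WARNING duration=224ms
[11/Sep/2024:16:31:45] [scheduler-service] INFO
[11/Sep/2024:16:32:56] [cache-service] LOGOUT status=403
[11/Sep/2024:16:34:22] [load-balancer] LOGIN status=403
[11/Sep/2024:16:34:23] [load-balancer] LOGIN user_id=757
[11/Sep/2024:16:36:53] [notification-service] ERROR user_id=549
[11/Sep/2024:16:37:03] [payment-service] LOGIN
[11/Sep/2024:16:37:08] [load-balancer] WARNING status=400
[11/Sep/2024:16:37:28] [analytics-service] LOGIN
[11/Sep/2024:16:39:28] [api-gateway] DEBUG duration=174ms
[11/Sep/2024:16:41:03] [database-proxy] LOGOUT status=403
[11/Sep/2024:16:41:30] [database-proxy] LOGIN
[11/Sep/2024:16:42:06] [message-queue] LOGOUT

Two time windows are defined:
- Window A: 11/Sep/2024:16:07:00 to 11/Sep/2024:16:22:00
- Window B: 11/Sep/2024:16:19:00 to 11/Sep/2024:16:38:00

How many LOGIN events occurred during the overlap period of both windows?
0

To find overlap events:

1. Window A: 11/Sep/2024:16:07:00 to 11/Sep/2024:16:22:00
2. Window B: 11/Sep/2024:16:19:00 to 11/Sep/2024:16:38:00
3. Overlap period: 11/Sep/2024:16:19:00 to 11/Sep/2024:16:22:00
4. Count LOGIN events in overlap: 0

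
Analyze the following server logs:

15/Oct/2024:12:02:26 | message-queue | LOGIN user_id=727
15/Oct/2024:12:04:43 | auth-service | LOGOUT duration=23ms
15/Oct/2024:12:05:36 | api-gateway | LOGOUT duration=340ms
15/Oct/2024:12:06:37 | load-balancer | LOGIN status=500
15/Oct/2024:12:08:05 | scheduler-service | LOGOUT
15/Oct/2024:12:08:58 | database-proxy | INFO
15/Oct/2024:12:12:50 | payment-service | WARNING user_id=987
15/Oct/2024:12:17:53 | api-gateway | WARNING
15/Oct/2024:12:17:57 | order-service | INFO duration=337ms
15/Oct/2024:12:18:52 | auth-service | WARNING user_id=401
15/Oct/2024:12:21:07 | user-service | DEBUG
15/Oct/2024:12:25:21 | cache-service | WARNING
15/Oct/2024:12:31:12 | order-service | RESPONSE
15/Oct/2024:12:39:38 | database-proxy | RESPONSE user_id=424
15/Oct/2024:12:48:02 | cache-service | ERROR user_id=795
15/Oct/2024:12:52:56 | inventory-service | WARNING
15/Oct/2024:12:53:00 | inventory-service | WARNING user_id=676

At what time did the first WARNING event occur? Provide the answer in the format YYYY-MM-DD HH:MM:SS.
2024-10-15 12:12:50

To find the first event:

1. Filter for all WARNING events
2. Sort by timestamp
3. Select the first one
4. Timestamp: 2024-10-15 12:12:50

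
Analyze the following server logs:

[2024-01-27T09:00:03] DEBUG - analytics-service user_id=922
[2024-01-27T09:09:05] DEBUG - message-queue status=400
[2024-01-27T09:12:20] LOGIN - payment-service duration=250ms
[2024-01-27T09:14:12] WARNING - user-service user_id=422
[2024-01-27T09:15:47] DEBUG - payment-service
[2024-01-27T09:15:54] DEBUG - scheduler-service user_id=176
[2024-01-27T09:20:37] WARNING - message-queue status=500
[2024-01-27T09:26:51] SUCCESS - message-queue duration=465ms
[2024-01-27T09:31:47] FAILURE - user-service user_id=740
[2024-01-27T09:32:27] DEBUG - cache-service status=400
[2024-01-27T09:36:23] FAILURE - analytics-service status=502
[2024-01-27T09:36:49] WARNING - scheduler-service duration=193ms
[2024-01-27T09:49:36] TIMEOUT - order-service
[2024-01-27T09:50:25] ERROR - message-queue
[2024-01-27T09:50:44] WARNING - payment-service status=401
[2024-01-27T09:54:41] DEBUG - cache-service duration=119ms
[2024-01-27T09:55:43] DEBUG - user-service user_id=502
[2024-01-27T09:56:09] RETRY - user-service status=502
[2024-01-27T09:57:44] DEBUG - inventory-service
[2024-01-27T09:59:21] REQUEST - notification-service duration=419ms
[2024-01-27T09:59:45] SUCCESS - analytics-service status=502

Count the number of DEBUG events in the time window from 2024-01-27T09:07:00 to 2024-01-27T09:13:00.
1

To count events in the time window:

1. Window boundaries: 2024-01-27T09:07:00 to 2024-01-27T09:13:00
2. Filter for DEBUG events within this window
3. Count matching events: 1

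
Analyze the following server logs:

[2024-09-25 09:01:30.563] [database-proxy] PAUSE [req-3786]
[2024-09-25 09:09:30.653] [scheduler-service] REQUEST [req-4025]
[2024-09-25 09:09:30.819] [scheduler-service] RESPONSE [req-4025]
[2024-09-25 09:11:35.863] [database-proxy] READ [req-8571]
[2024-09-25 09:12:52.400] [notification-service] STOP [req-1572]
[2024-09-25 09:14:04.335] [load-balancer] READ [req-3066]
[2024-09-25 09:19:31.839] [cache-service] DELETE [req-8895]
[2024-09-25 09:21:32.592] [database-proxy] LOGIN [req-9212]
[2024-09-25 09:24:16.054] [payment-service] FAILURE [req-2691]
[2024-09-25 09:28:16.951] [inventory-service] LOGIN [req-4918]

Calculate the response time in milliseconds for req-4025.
166

To calculate latency:

1. Find REQUEST with id req-4025: 2024-09-25 09:09:30.653
2. Find RESPONSE with id req-4025: 2024-09-25 09:09:30.819
3. Latency: 2024-09-25 09:09:30.819 - 2024-09-25 09:09:30.653 = 166ms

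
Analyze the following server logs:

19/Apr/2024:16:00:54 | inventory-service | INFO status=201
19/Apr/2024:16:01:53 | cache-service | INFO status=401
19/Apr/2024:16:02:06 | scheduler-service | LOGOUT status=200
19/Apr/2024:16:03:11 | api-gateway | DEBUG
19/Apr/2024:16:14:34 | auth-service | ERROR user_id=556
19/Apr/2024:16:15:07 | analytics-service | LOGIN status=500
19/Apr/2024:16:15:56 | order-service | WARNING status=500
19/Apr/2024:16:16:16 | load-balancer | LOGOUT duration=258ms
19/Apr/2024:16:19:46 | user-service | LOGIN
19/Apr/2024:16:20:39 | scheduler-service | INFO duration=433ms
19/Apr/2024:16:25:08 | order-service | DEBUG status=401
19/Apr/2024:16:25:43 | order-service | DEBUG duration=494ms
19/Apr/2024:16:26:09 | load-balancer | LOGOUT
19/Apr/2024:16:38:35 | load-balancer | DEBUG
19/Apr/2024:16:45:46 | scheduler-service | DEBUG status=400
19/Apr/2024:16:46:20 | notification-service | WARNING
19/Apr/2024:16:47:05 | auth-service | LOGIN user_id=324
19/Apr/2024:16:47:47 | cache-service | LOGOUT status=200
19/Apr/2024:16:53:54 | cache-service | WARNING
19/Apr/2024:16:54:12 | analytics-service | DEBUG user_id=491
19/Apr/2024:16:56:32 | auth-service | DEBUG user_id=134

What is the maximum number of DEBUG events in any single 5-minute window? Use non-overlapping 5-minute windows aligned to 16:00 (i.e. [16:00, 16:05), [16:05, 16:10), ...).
2

To find the burst window:

1. Divide the log period into non-overlapping 5-minute windows starting at 16:00
2. Count DEBUG events in each window
3. Find the window with maximum count
4. Maximum events in a window: 2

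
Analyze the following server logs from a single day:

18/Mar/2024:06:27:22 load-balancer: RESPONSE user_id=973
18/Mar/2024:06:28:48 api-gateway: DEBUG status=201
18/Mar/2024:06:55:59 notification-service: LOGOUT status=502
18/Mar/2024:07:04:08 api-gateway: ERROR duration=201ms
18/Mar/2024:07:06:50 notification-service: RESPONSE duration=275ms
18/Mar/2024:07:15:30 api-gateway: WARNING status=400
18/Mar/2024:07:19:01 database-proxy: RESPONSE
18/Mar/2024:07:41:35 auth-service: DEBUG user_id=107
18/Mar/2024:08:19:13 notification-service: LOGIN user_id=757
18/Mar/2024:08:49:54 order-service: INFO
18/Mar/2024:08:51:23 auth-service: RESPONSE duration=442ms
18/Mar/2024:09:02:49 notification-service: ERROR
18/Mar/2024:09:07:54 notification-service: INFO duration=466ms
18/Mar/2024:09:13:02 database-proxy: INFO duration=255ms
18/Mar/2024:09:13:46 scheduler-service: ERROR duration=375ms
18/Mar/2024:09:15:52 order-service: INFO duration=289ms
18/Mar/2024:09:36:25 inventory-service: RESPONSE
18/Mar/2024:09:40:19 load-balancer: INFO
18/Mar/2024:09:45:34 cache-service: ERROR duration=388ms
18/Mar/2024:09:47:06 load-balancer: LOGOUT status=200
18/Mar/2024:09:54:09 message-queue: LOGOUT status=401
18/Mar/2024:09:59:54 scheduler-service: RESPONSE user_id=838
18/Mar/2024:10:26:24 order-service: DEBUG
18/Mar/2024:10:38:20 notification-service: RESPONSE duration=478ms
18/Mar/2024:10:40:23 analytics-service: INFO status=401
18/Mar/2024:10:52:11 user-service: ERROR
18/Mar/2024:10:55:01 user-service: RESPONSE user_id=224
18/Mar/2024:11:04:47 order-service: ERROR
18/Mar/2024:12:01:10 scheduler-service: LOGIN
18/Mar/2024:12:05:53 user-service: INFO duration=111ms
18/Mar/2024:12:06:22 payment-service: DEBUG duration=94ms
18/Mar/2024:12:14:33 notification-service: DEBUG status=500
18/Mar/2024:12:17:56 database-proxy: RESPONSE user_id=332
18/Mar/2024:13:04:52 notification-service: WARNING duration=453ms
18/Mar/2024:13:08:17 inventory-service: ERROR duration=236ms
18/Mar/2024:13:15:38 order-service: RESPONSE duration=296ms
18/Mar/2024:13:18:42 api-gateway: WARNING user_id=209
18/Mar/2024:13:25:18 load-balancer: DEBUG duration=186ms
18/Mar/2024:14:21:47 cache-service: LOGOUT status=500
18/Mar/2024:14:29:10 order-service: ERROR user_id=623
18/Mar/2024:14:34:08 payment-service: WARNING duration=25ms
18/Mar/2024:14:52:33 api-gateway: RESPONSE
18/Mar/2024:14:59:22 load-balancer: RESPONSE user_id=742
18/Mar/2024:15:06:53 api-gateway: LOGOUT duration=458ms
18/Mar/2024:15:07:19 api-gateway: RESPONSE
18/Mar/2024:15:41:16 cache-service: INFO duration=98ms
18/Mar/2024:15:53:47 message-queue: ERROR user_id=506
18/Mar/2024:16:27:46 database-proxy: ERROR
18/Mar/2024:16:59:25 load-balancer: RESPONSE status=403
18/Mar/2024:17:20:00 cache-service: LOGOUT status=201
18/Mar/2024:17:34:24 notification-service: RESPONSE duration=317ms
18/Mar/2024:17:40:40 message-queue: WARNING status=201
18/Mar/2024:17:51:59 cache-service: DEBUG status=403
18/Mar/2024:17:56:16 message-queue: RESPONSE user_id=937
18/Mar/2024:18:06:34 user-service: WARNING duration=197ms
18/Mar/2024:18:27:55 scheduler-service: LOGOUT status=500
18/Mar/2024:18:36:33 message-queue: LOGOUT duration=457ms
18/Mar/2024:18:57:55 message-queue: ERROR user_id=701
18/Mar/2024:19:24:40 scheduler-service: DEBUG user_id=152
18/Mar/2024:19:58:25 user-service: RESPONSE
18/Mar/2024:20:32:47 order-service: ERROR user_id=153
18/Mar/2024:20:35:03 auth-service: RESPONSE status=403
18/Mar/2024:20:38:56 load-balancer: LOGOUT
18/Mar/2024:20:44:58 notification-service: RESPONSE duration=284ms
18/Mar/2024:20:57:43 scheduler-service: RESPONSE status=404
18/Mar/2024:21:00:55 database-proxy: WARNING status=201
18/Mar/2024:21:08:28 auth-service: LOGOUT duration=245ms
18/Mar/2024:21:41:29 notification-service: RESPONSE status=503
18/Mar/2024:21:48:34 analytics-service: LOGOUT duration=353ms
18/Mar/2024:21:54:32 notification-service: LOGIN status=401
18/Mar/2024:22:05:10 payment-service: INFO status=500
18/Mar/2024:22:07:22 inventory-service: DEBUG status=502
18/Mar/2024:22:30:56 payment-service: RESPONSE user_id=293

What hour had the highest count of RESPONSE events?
20

To find the peak hour:

1. Group all RESPONSE events by hour
2. Count events in each hour
3. Find hour with maximum count
4. Peak hour: 20 (with 3 events)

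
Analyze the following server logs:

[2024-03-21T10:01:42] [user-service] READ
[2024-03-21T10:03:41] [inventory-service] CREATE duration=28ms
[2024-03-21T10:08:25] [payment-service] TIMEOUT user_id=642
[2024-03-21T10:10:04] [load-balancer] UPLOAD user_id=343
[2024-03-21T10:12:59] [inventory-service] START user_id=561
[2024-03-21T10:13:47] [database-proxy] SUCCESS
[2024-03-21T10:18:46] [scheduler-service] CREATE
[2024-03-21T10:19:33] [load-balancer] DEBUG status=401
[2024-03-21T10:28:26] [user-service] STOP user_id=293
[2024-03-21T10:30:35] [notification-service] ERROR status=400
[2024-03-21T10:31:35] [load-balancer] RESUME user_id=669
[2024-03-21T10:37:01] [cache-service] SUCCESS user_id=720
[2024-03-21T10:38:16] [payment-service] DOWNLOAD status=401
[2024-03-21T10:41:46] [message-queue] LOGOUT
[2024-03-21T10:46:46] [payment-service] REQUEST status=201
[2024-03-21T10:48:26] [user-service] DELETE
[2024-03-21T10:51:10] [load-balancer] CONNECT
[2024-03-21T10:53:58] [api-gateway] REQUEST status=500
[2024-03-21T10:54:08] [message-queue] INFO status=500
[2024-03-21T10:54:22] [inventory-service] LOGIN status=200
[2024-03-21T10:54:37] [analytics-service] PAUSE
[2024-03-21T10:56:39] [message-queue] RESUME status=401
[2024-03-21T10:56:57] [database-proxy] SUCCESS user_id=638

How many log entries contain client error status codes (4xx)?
4

To find matching entries:

1. Pattern to match: client error status codes (4xx)
2. Scan each log entry for the pattern
3. Count matches: 4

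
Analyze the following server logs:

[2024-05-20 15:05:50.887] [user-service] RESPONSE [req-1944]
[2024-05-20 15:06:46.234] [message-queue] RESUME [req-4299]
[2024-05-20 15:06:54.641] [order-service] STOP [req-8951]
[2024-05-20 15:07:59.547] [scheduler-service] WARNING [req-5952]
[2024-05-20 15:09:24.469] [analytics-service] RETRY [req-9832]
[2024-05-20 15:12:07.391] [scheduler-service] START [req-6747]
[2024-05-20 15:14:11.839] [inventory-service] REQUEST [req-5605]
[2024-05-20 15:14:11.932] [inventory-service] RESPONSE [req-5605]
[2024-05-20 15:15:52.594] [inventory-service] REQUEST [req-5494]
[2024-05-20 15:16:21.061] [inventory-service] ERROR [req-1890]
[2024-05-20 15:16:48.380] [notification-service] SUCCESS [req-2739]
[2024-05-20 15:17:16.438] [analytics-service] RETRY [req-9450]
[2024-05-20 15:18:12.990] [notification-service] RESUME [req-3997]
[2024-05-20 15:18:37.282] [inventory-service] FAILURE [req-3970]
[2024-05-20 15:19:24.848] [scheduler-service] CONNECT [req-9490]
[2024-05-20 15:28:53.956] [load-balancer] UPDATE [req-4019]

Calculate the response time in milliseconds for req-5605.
93

To calculate latency:

1. Find REQUEST with id req-5605: 2024-05-20 15:14:11.839
2. Find RESPONSE with id req-5605: 2024-05-20 15:14:11.932
3. Latency: 2024-05-20 15:14:11.932 - 2024-05-20 15:14:11.839 = 93ms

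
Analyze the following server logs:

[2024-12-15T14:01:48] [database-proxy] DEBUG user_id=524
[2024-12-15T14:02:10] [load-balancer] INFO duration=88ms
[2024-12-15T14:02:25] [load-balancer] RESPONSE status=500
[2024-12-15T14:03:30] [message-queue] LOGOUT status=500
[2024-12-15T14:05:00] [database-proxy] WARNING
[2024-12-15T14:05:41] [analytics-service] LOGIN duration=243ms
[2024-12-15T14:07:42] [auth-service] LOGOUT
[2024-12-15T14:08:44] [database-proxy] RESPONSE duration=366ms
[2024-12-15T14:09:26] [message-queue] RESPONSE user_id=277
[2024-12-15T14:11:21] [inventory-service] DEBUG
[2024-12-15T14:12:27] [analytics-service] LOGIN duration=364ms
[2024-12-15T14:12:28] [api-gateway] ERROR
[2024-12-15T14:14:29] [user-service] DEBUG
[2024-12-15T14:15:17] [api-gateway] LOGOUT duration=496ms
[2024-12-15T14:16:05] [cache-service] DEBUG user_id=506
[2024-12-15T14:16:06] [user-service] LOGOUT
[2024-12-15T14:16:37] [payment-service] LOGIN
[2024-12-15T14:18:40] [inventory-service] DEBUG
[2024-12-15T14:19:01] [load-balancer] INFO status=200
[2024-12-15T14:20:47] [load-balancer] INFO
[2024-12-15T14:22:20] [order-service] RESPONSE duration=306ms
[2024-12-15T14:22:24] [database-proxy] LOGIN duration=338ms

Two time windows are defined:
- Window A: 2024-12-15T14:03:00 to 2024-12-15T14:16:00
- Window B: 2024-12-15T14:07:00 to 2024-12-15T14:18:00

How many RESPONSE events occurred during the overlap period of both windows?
2

To find overlap events:

1. Window A: 2024-12-15T14:03:00 to 2024-12-15T14:16:00
2. Window B: 2024-12-15T14:07:00 to 2024-12-15T14:18:00
3. Overlap period: 2024-12-15T14:07:00 to 2024-12-15T14:16:00
4. Count RESPONSE events in overlap: 2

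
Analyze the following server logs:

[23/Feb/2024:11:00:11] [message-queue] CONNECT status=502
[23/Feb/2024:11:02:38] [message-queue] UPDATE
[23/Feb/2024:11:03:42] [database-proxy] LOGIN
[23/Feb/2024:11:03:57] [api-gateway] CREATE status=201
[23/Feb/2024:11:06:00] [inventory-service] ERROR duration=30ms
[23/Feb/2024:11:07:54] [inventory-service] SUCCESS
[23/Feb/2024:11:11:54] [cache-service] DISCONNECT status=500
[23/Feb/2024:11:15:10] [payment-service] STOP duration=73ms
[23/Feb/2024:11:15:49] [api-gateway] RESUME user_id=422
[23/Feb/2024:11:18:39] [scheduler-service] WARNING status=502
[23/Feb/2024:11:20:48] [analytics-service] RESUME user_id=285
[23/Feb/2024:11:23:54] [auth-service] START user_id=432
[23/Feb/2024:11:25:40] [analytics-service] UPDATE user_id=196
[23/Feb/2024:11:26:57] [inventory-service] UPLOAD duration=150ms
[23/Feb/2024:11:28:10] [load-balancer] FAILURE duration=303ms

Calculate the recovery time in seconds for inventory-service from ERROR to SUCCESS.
114

To calculate recovery time:

1. Find ERROR event for inventory-service: 23/Feb/2024:11:06:00
2. Find next SUCCESS event for inventory-service: 23/Feb/2024:11:07:54
3. Recovery time: 23/Feb/2024:11:07:54 - 23/Feb/2024:11:06:00 = 114 seconds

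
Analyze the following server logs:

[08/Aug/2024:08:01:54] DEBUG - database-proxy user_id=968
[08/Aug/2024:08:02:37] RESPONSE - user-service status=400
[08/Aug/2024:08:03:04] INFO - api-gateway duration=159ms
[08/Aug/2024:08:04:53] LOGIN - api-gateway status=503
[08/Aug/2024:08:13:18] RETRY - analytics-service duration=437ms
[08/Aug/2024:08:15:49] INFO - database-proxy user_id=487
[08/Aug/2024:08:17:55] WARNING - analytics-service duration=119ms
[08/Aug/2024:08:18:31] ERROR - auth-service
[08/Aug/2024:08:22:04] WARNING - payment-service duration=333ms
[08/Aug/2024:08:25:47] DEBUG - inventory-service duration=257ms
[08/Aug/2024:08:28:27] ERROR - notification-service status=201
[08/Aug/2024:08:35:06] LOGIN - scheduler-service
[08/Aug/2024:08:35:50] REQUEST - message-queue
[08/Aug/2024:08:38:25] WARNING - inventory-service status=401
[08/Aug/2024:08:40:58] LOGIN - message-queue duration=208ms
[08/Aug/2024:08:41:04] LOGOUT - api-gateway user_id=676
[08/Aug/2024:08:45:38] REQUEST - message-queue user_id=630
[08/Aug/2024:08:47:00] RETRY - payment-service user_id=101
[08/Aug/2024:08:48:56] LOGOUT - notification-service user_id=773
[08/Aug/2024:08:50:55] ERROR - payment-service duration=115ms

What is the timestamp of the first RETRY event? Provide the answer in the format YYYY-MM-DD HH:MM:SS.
2024-08-08 08:13:18

To find the first event:

1. Filter for all RETRY events
2. Sort by timestamp
3. Select the first one
4. Timestamp: 2024-08-08 08:13:18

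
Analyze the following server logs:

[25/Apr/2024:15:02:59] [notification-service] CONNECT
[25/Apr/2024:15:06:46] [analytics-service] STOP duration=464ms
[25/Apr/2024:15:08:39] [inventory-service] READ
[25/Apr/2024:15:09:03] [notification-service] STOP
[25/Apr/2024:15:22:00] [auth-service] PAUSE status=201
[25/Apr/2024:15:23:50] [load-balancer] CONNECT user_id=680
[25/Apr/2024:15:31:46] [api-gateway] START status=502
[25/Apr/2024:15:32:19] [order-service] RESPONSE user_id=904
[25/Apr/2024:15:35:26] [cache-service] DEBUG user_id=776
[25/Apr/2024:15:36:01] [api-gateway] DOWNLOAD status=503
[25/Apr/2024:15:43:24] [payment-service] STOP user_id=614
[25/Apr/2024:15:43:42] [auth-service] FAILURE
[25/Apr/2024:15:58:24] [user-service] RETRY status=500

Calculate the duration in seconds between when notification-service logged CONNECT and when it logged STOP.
364

To find the time between events:

1. Locate the first CONNECT event for notification-service: 25/Apr/2024:15:02:59
2. Locate the first STOP event for notification-service: 25/Apr/2024:15:09:03
3. Calculate the difference: 25/Apr/2024:15:09:03 - 25/Apr/2024:15:02:59 = 364 seconds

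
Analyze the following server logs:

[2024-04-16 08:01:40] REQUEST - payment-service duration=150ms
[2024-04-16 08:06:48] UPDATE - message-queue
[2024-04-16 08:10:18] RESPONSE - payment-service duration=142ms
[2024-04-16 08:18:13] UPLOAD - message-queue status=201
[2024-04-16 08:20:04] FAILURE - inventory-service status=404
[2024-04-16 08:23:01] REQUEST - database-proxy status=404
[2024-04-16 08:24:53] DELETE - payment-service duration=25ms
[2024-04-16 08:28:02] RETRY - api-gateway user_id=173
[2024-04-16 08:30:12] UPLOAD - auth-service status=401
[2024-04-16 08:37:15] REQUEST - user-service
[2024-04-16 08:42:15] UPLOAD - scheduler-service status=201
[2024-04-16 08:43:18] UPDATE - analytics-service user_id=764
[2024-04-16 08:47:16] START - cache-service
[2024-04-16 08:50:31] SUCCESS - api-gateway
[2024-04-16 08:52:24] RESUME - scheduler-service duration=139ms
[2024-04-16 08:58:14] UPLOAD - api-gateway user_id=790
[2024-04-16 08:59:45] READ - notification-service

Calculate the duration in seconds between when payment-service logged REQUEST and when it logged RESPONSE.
518

To find the time between events:

1. Locate the first REQUEST event for payment-service: 2024-04-16 08:01:40
2. Locate the first RESPONSE event for payment-service: 2024-04-16 08:10:18
3. Calculate the difference: 2024-04-16 08:10:18 - 2024-04-16 08:01:40 = 518 seconds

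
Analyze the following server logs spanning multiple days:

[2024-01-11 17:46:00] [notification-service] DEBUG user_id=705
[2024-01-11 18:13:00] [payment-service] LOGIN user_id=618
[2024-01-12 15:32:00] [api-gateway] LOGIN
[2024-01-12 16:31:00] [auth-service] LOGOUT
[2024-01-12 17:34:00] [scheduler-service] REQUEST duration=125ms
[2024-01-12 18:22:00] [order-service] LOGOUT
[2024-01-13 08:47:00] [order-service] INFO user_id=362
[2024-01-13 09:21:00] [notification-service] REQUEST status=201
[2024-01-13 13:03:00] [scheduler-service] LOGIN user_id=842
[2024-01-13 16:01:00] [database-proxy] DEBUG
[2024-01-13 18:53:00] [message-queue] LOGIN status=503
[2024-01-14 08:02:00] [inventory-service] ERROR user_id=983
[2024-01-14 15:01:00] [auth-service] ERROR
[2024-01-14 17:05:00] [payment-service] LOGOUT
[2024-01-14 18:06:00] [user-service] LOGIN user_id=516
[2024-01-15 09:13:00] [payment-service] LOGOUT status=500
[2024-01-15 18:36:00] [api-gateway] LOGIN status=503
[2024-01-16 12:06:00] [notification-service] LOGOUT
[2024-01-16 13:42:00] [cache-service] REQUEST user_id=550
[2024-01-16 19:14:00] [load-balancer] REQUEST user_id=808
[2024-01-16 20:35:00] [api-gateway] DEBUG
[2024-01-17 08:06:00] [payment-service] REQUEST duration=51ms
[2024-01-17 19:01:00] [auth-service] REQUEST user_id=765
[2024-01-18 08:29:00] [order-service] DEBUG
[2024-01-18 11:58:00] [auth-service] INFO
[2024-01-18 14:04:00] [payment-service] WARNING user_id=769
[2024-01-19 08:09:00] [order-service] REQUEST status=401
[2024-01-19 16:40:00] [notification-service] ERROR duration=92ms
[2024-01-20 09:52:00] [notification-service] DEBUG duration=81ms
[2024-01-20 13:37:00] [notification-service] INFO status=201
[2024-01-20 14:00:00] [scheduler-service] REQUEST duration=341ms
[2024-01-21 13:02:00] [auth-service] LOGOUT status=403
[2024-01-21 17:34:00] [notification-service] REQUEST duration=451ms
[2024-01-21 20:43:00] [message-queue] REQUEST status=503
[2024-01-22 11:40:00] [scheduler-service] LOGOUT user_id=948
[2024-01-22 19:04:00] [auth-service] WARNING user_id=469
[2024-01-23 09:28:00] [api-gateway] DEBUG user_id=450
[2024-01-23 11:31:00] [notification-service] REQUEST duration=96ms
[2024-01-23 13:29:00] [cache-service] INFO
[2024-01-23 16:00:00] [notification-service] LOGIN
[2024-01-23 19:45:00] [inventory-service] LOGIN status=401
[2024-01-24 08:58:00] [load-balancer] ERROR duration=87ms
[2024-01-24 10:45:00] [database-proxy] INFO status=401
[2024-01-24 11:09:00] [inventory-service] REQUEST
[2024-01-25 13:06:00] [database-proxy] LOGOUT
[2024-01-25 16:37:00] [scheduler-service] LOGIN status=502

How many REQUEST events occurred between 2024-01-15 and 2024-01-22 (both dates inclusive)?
8

To filter by date range:

1. Date range: 2024-01-15 through 2024-01-22, both dates inclusive
2. Filter for REQUEST events whose date falls in this range
3. Count matching events: 8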